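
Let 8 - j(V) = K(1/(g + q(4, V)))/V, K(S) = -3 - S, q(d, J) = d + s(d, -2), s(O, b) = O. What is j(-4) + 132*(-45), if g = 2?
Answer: -237311/40 ≈ -5932.8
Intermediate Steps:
q(d, J) = 2*d (q(d, J) = d + d = 2*d)
j(V) = 8 + 31/(10*V) (j(V) = 8 - (-3 - 1/(2 + 2*4))/V = 8 - (-3 - 1/(2 + 8))/V = 8 - (-3 - 1/10)/V = 8 - (-3 - 1*⅒)/V = 8 - (-3 - ⅒)/V = 8 - (-31)/(10*V) = 8 + 31/(10*V))
j(-4) + 132*(-45) = (8 + (31/10)/(-4)) + 132*(-45) = (8 + (31/10)*(-¼)) - 5940 = (8 - 31/40) - 5940 = 289/40 - 5940 = -237311/40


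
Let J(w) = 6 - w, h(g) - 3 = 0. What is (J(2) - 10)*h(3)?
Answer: -18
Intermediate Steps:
h(g) = 3 (h(g) = 3 + 0 = 3)
(J(2) - 10)*h(3) = ((6 - 1*2) - 10)*3 = ((6 - 2) - 10)*3 = (4 - 10)*3 = -6*3 = -18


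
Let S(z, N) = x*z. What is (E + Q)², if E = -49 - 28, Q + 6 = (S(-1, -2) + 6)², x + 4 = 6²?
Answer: 351649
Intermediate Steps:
x = 32 (x = -4 + 6² = -4 + 36 = 32)
S(z, N) = 32*z
Q = 670 (Q = -6 + (32*(-1) + 6)² = -6 + (-32 + 6)² = -6 + (-26)² = -6 + 676 = 670)
E = -77
(E + Q)² = (-77 + 670)² = 593² = 351649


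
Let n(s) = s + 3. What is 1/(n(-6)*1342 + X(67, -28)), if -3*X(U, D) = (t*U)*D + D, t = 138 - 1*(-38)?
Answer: 1/106042 ≈ 9.4302e-6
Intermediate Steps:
n(s) = 3 + s
t = 176 (t = 138 + 38 = 176)
X(U, D) = -D/3 - 176*D*U/3 (X(U, D) = -((176*U)*D + D)/3 = -(176*D*U + D)/3 = -(D + 176*D*U)/3 = -D/3 - 176*D*U/3)
1/(n(-6)*1342 + X(67, -28)) = 1/((3 - 6)*1342 - ⅓*(-28)*(1 + 176*67)) = 1/(-3*1342 - ⅓*(-28)*(1 + 11792)) = 1/(-4026 - ⅓*(-28)*11793) = 1/(-4026 + 110068) = 1/106042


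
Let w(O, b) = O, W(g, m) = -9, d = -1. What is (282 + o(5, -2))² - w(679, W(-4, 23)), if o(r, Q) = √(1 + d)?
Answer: 78845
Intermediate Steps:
o(r, Q) = 0 (o(r, Q) = √(1 - 1) = √0 = 0)
(282 + o(5, -2))² - w(679, W(-4, 23)) = (282 + 0)² - 1*679 = 282² - 679 = 79524 - 679 = 78845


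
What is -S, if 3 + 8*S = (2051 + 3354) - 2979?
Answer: -2423/8 ≈ -302.88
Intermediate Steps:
S = 2423/8 (S = -3/8 + ((2051 + 3354) - 2979)/8 = -3/8 + (5405 - 2979)/8 = -3/8 + (⅛)*2426 = -3/8 + 1213/4 = 2423/8 ≈ 302.88)
-S = -1*2423/8 = -2423/8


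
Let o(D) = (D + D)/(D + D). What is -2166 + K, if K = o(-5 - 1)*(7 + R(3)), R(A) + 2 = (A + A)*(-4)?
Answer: -2185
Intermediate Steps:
R(A) = -2 - 8*A (R(A) = -2 + (A + A)*(-4) = -2 + (2*A)*(-4) = -2 - 8*A)
o(D) = 1 (o(D) = (2*D)/((2*D)) = (2*D)*(1/(2*D)) = 1)
K = -19 (K = 1*(7 + (-2 - 8*3)) = 1*(7 + (-2 - 24)) = 1*(7 - 26) = 1*(-19) = -19)
-2166 + K = -2166 - 19 = -2185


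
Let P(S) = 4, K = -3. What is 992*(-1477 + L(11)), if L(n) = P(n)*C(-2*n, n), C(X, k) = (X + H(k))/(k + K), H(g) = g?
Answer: -1470640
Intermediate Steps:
C(X, k) = (X + k)/(-3 + k) (C(X, k) = (X + k)/(k - 3) = (X + k)/(-3 + k))
L(n) = -4*n/(-3 + n) (L(n) = 4*((-2*n + n)/(-3 + n)) = 4*((-n)/(-3 + n)) = 4*(-n/(-3 + n)) = -4*n/(-3 + n))
992*(-1477 + L(11)) = 992*(-1477 - 4*11/(-3 + 11)) = 992*(-1477 - 4*11/8) = 992*(-1477 - 4*11*1/8) = 992*(-1477 - 11/2) = 992*(-2965/2) = -1470640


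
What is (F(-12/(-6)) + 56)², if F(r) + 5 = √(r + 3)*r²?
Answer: 2681 + 408*√5 ≈ 3593.3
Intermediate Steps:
F(r) = -5 + r²*√(3 + r) (F(r) = -5 + √(r + 3)*r² = -5 + √(3 + r)*r² = -5 + r²*√(3 + r))
(F(-12/(-6)) + 56)² = ((-5 + (-12/(-6))²*√(3 - 12/(-6))) + 56)² = ((-5 + (-12*(-⅙))²*√(3 - 12*(-⅙))) + 56)² = ((-5 + 2²*√(3 + 2)) + 56)² = ((-5 + 4*√5) + 56)² = (51 + 4*√5)²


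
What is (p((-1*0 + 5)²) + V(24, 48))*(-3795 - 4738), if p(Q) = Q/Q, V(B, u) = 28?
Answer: -247457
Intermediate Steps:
p(Q) = 1
(p((-1*0 + 5)²) + V(24, 48))*(-3795 - 4738) = (1 + 28)*(-3795 - 4738) = 29*(-8533) = -247457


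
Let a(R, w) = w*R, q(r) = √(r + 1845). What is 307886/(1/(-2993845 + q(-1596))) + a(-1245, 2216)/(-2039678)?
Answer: -940049817065191670/1019839 + 307886*√249 ≈ -9.2176e+11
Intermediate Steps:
q(r) = √(1845 + r)
a(R, w) = R*w
307886/(1/(-2993845 + q(-1596))) + a(-1245, 2216)/(-2039678) = 307886/(1/(-2993845 + √(1845 - 1596))) - 1245*2216/(-2039678) = 307886/(1/(-2993845 + √249)) - 2758920*(-1/2039678) = 307886*(-2993845 + √249) + 1379460/1019839 = (-921762961670 + 307886*√249) + 1379460/1019839 = -940049817065191670/1019839 + 307886*√249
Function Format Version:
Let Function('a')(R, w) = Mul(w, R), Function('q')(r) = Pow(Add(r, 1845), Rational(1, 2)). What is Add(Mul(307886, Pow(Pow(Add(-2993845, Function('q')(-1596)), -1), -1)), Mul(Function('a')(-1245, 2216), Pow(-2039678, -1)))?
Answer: Add(Rational(-940049817065191670, 1019839), Mul(307886, Pow(249, Rational(1, 2)))) ≈ -9.2176e+11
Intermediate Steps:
Function('q')(r) = Pow(Add(1845, r), Rational(1, 2))
Function('a')(R, w) = Mul(R, w)
Add(Mul(307886, Pow(Pow(Add(-2993845, Function('q')(-1596)), -1), -1)), Mul(Function('a')(-1245, 2216), Pow(-2039678, -1))) = Add(Mul(307886, Pow(Pow(Add(-2993845, Pow(Add(1845, -1596), Rational(1, 2))), -1), -1)), Mul(Mul(-1245, 2216), Pow(-2039678, -1))) = Add(Mul(307886, Pow(Pow(Add(-2993845, Pow(249, Rational(1, 2))), -1), -1)), Mul(-2758920, Rational(-1, 2039678))) = Add(Mul(307886, Add(-2993845, Pow(249, Rational(1, 2)))), Rational(1379460, 1019839)) = Add(Add(-921762961670, Mul(307886, Pow(249, Rational(1, 2)))), Rational(1379460, 1019839)) = Add(Rational(-940049817065191670, 1019839), Mul(307886, Pow(249, Rational(1, 2))))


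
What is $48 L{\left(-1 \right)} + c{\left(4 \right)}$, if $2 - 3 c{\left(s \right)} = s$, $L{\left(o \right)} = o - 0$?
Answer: $- \frac{146}{3} \approx -48.667$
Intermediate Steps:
$L{\left(o \right)} = o$ ($L{\left(o \right)} = o + 0 = o$)
$c{\left(s \right)} = \frac{2}{3} - \frac{s}{3}$
$48 L{\left(-1 \right)} + c{\left(4 \right)} = 48 \left(-1\right) + \left(\frac{2}{3} - \frac{4}{3}\right) = -48 + \left(\frac{2}{3} - \frac{4}{3}\right) = -48 - \frac{2}{3} = - \frac{146}{3}$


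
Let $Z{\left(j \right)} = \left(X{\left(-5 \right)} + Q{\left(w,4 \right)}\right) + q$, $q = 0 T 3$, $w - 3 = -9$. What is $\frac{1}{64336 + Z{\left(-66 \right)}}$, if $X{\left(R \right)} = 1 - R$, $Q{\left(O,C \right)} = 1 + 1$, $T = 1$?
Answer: $\frac{1}{64344} \approx 1.5541 \cdot 10^{-5}$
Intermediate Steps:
$w = -6$ ($w = 3 - 9 = -6$)
$q = 0$ ($q = 0 \cdot 1 \cdot 3 = 0 \cdot 3 = 0$)
$Q{\left(O,C \right)} = 2$
$Z{\left(j \right)} = 8$ ($Z{\left(j \right)} = \left(\left(1 - -5\right) + 2\right) + 0 = \left(\left(1 + 5\right) + 2\right) + 0 = \left(6 + 2\right) + 0 = 8 + 0 = 8$)
$\frac{1}{64336 + Z{\left(-66 \right)}} = \frac{1}{64336 + 8} = \frac{1}{64344}$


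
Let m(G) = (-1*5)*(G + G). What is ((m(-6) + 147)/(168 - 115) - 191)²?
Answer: 98327056/2809 ≈ 35004.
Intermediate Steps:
m(G) = -10*G
((m(-6) + 147)/(168 - 115) - 191)² = ((-10*(-6) + 147)/(168 - 115) - 191)² = ((60 + 147)/53 - 191)² = (207*(1/53) - 191)² = (207/53 - 191)² = (-9916/53)² = 98327056/2809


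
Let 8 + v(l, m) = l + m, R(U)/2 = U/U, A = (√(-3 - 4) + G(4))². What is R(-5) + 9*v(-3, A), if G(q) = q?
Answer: -16 + 72*I*√7 ≈ -16.0 + 190.49*I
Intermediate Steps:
A = (4 + I*√7)² (A = (√(-3 - 4) + 4)² = (√(-7) + 4)² = (I*√7 + 4)² = (4 + I*√7)² ≈ 9.0 + 21.166*I)
R(U) = 2 (R(U) = 2*(U/U) = 2*1 = 2)
v(l, m) = -8 + l + m (v(l, m) = -8 + (l + m) = -8 + l + m)
R(-5) + 9*v(-3, A) = 2 + 9*(-8 - 3 + (4 + I*√7)²) = 2 + 9*(-11 + (4 + I*√7)²) = 2 + (-99 + 9*(4 + I*√7)²) = -97 + 9*(4 + I*√7)²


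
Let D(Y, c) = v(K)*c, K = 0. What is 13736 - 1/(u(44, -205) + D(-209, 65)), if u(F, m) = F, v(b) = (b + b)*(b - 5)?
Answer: 604383/44 ≈ 13736.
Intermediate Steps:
v(b) = 2*b*(-5 + b) (v(b) = (2*b)*(-5 + b) = 2*b*(-5 + b))
D(Y, c) = 0 (D(Y, c) = (2*0*(-5 + 0))*c = (2*0*(-5))*c = 0*c = 0)
13736 - 1/(u(44, -205) + D(-209, 65)) = 13736 - 1/(44 + 0) = 13736 - 1/44 = 604383/44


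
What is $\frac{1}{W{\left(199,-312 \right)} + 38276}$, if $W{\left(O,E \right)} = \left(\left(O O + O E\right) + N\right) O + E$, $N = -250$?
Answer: $- \frac{1}{4486699} \approx -2.2288 \cdot 10^{-7}$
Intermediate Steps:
$W{\left(O,E \right)} = E + O \left(-250 + O^{2} + E O\right)$ ($W{\left(O,E \right)} = \left(\left(O O + O E\right) - 250\right) O + E = \left(\left(O^{2} + E O\right) - 250\right) O + E = \left(-250 + O^{2} + E O\right) O + E = O \left(-250 + O^{2} + E O\right) + E = E + O \left(-250 + O^{2} + E O\right)$)
$\frac{1}{W{\left(199,-312 \right)} + 38276} = \frac{1}{\left(-312 + 199^{3} - 49750 - 312 \cdot 199^{2}\right) + 38276} = \frac{1}{\left(-312 + 7880599 - 49750 - 12355512\right) + 38276} = \frac{1}{-4524975 + 38276} = \frac{1}{-4486699} = - \frac{1}{4486699}$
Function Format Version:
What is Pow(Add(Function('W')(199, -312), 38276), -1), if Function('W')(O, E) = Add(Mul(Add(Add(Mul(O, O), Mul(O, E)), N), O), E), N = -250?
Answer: Rational(-1, 4486699) ≈ -2.2288e-7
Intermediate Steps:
Function('W')(O, E) = Add(E, Mul(O, Add(-250, Pow(O, 2), Mul(E, O)))) (Function('W')(O, E) = Add(Mul(Add(Add(Mul(O, O), Mul(O, E)), -250), O), E) = Add(Mul(Add(Add(Pow(O, 2), Mul(E, O)), -250), O), E) = Add(Mul(Add(-250, Pow(O, 2), Mul(E, O)), O), E) = Add(Mul(O, Add(-250, Pow(O, 2), Mul(E, O))), E) = Add(E, Mul(O, Add(-250, Pow(O, 2), Mul(E, O)))))
Pow(Add(Function('W')(199, -312), 38276), -1) = Pow(Add(Add(-312, Pow(199, 3), Mul(-250, 199), Mul(-312, Pow(199, 2))), 38276), -1) = Pow(Add(Add(-312, 7880599, -49750, Mul(-312, 39601)), 38276), -1) = Pow(Add(Add(-312, 7880599, -49750, -12355512), 38276), -1) = Pow(Add(-4524975, 38276), -1) = Pow(-4486699, -1) = Rational(-1, 4486699)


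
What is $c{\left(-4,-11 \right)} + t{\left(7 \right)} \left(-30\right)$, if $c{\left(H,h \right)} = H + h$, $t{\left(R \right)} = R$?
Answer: $-225$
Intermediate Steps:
$c{\left(-4,-11 \right)} + t{\left(7 \right)} \left(-30\right) = \left(-4 - 11\right) + 7 \left(-30\right) = -15 - 210 = -225$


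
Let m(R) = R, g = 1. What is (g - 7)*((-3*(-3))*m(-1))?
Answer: 54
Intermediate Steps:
(g - 7)*((-3*(-3))*m(-1)) = (1 - 7)*(-3*(-3)*(-1)) = -54*(-1) = -6*(-9) = 54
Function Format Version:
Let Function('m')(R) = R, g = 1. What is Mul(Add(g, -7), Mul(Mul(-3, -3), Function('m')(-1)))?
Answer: 54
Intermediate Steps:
Mul(Add(g, -7), Mul(Mul(-3, -3), Function('m')(-1))) = Mul(Add(1, -7), Mul(Mul(-3, -3), -1)) = Mul(-6, Mul(9, -1)) = Mul(-6, -9) = 54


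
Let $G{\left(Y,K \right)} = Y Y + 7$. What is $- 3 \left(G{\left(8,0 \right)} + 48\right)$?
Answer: $-357$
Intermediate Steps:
$G{\left(Y,K \right)} = 7 + Y^{2}$ ($G{\left(Y,K \right)} = Y^{2} + 7 = 7 + Y^{2}$)
$- 3 \left(G{\left(8,0 \right)} + 48\right) = - 3 \left(\left(7 + 8^{2}\right) + 48\right) = - 3 \left(\left(7 + 64\right) + 48\right) = - 3 \left(71 + 48\right) = \left(-3\right) 119 = -357$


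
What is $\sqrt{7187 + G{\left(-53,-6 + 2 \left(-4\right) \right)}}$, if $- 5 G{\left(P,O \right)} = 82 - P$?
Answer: $2 \sqrt{1790} \approx 84.617$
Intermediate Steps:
$G{\left(P,O \right)} = - \frac{82}{5} + \frac{P}{5}$ ($G{\left(P,O \right)} = - \frac{82 - P}{5} = - \frac{82}{5} + \frac{P}{5}$)
$\sqrt{7187 + G{\left(-53,-6 + 2 \left(-4\right) \right)}} = \sqrt{7187 + \left(- \frac{82}{5} + \frac{1}{5} \left(-53\right)\right)} = \sqrt{7187 - 27} = \sqrt{7160} = 2 \sqrt{1790}$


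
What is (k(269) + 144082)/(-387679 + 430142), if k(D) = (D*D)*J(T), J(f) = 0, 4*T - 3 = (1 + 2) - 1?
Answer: 144082/42463 ≈ 3.3931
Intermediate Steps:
T = 5/4 (T = 3/4 + ((1 + 2) - 1)/4 = 3/4 + (3 - 1)/4 = 3/4 + (1/4)*2 = 3/4 + 1/2 = 5/4 ≈ 1.2500)
k(D) = 0 (k(D) = (D*D)*0 = D**2*0 = 0)
(k(269) + 144082)/(-387679 + 430142) = (0 + 144082)/(-387679 + 430142) = 144082/42463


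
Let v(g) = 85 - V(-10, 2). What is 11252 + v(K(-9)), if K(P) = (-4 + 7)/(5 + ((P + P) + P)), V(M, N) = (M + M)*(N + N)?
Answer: 11417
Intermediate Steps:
V(M, N) = 4*M*N (V(M, N) = (2*M)*(2*N) = 4*M*N)
K(P) = 3/(5 + 3*P) (K(P) = 3/(5 + (2*P + P)) = 3/(5 + 3*P))
v(g) = 165 (v(g) = 85 - 4*(-10)*2 = 85 - 1*(-80) = 85 + 80 = 165)
11252 + v(K(-9)) = 11252 + 165 = 11417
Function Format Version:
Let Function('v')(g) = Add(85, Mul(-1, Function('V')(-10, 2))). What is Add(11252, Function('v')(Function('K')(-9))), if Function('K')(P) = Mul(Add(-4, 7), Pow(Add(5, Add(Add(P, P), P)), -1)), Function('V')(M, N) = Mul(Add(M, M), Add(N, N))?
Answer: 11417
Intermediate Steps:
Function('V')(M, N) = Mul(4, M, N) (Function('V')(M, N) = Mul(Mul(2, M), Mul(2, N)) = Mul(4, M, N))
Function('K')(P) = Mul(3, Pow(Add(5, Mul(3, P)), -1)) (Function('K')(P) = Mul(3, Pow(Add(5, Add(Mul(2, P), P)), -1)) = Mul(3, Pow(Add(5, Mul(3, P)), -1)))
Function('v')(g) = 165 (Function('v')(g) = Add(85, Mul(-1, Mul(4, -10, 2))) = Add(85, Mul(-1, -80)) = Add(85, 80) = 165)
Add(11252, Function('v')(Function('K')(-9))) = Add(11252, 165) = 11417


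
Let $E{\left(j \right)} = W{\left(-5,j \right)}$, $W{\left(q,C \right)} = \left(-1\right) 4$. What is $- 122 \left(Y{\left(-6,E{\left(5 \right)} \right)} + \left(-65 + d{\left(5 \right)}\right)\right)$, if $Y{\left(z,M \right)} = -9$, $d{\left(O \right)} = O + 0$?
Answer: $8418$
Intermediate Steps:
$W{\left(q,C \right)} = -4$
$d{\left(O \right)} = O$
$E{\left(j \right)} = -4$
$- 122 \left(Y{\left(-6,E{\left(5 \right)} \right)} + \left(-65 + d{\left(5 \right)}\right)\right) = - 122 \left(-9 + \left(-65 + 5\right)\right) = - 122 \left(-9 - 60\right) = \left(-122\right) \left(-69\right) = 8418$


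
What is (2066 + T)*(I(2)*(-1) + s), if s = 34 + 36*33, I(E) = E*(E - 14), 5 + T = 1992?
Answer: 5050038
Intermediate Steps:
T = 1987 (T = -5 + 1992 = 1987)
I(E) = E*(-14 + E)
s = 1222 (s = 34 + 1188 = 1222)
(2066 + T)*(I(2)*(-1) + s) = (2066 + 1987)*((2*(-14 + 2))*(-1) + 1222) = 4053*((2*(-12))*(-1) + 1222) = 4053*(-24*(-1) + 1222) = 4053*(24 + 1222) = 4053*1246 = 5050038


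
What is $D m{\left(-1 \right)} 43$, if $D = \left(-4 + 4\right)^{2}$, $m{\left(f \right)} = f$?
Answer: $0$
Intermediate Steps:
$D = 0$ ($D = 0^{2} = 0$)
$D m{\left(-1 \right)} 43 = 0 \left(-1\right) 43 = 0 \cdot 43 = 0$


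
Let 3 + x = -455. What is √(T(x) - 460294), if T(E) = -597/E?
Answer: I*√96552837190/458 ≈ 678.45*I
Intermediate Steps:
x = -458 (x = -3 - 455 = -458)
√(T(x) - 460294) = √(-597/(-458) - 460294) = √(-597*(-1/458) - 460294) = √(597/458 - 460294) = √(-210814055/458) = I*√96552837190/458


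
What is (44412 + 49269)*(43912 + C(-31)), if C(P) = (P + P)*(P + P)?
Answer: 4473829836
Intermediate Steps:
C(P) = 4*P² (C(P) = (2*P)*(2*P) = 4*P²)
(44412 + 49269)*(43912 + C(-31)) = (44412 + 49269)*(43912 + 4*(-31)²) = 93681*(43912 + 4*961) = 93681*(43912 + 3844) = 93681*47756 = 4473829836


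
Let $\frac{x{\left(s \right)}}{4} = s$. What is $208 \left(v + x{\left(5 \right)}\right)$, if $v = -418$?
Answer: $-82784$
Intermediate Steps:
$x{\left(s \right)} = 4 s$
$208 \left(v + x{\left(5 \right)}\right) = 208 \left(-418 + 4 \cdot 5\right) = 208 \left(-418 + 20\right) = 208 \left(-398\right) = -82784$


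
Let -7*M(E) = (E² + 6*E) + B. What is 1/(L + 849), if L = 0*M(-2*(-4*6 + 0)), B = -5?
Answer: 1/849 ≈ 0.0011779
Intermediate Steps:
M(E) = 5/7 - 6*E/7 - E²/7 (M(E) = -((E² + 6*E) - 5)/7 = -(-5 + E² + 6*E)/7 = 5/7 - 6*E/7 - E²/7)
L = 0 (L = 0*(5/7 - (-12)*(-4*6 + 0)/7 - 4*(-4*6 + 0)²/7) = 0*(5/7 - (-12)*(-24 + 0)/7 - 4*(-24 + 0)²/7) = 0*(5/7 - (-12)*(-24)/7 - (-2*(-24))²/7) = 0*(5/7 - 6/7*48 - ⅐*48²) = 0*(5/7 - 288/7 - ⅐*2304) = 0*(5/7 - 288/7 - 2304/7) = 0*(-2587/7) = 0)
1/(L + 849) = 1/(0 + 849) = 1/849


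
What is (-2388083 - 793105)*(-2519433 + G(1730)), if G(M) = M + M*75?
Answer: 7596527428164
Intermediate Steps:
G(M) = 76*M (G(M) = M + 75*M = 76*M)
(-2388083 - 793105)*(-2519433 + G(1730)) = (-2388083 - 793105)*(-2519433 + 76*1730) = -3181188*(-2519433 + 131480) = -3181188*(-2387953) = 7596527428164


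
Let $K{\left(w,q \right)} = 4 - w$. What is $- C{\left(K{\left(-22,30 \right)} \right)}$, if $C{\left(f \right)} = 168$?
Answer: $-168$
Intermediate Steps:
$- C{\left(K{\left(-22,30 \right)} \right)} = \left(-1\right) 168 = -168$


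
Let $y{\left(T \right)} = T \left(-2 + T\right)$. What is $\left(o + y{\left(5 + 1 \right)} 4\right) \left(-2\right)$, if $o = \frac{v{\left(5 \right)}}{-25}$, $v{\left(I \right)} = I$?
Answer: $- \frac{958}{5} \approx -191.6$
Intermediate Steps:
$o = - \frac{1}{5}$ ($o = \frac{5}{-25} = 5 \left(- \frac{1}{25}\right) = - \frac{1}{5} \approx -0.2$)
$\left(o + y{\left(5 + 1 \right)} 4\right) \left(-2\right) = \left(- \frac{1}{5} + \left(5 + 1\right) \left(-2 + \left(5 + 1\right)\right) 4\right) \left(-2\right) = \left(- \frac{1}{5} + 6 \left(-2 + 6\right) 4\right) \left(-2\right) = \left(- \frac{1}{5} + 6 \cdot 4 \cdot 4\right) \left(-2\right) = \left(- \frac{1}{5} + 24 \cdot 4\right) \left(-2\right) = \left(- \frac{1}{5} + 96\right) \left(-2\right) = \frac{479}{5} \left(-2\right) = - \frac{958}{5}$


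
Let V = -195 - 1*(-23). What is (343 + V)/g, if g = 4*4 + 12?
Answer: 171/28 ≈ 6.1071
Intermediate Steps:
V = -172 (V = -195 + 23 = -172)
g = 28 (g = 16 + 12 = 28)
(343 + V)/g = (343 - 172)/28 = 171*(1/28) = 171/28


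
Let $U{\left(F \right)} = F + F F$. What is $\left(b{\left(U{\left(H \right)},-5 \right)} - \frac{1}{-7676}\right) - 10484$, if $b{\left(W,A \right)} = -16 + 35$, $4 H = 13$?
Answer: $- \frac{80329339}{7676} \approx -10465.0$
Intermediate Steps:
$H = \frac{13}{4}$ ($H = \frac{1}{4} \cdot 13 = \frac{13}{4} \approx 3.25$)
$U{\left(F \right)} = F + F^{2}$
$b{\left(W,A \right)} = 19$
$\left(b{\left(U{\left(H \right)},-5 \right)} - \frac{1}{-7676}\right) - 10484 = \left(19 - \frac{1}{-7676}\right) - 10484 = \left(19 - - \frac{1}{7676}\right) - 10484 = \left(19 + \frac{1}{7676}\right) - 10484 = \frac{145845}{7676} - 10484 = - \frac{80329339}{7676}$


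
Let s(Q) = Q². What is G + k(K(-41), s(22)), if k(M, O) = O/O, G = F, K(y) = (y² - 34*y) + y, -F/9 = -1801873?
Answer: 16216858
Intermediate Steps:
F = 16216857 (F = -9*(-1801873) = 16216857)
K(y) = y² - 33*y
G = 16216857
k(M, O) = 1
G + k(K(-41), s(22)) = 16216857 + 1 = 16216858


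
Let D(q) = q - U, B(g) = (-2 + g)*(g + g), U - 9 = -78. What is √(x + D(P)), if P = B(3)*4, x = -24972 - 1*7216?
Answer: 7*I*√655 ≈ 179.15*I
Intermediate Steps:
U = -69 (U = 9 - 78 = -69)
B(g) = 2*g*(-2 + g) (B(g) = (-2 + g)*(2*g) = 2*g*(-2 + g))
x = -32188 (x = -24972 - 7216 = -32188)
P = 24 (P = (2*3*(-2 + 3))*4 = (2*3*1)*4 = 6*4 = 24)
D(q) = 69 + q (D(q) = q - 1*(-69) = q + 69 = 69 + q)
√(x + D(P)) = √(-32188 + (69 + 24)) = √(-32188 + 93) = √(-32095) = 7*I*√655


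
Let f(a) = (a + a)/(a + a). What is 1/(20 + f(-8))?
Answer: 1/21 ≈ 0.047619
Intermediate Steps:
f(a) = 1 (f(a) = (2*a)/((2*a)) = (2*a)*(1/(2*a)) = 1)
1/(20 + f(-8)) = 1/(20 + 1) = 1/21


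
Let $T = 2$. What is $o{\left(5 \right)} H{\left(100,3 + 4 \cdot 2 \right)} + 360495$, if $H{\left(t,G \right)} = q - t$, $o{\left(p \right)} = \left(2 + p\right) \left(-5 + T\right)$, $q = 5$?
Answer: $362490$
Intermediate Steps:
$o{\left(p \right)} = -6 - 3 p$ ($o{\left(p \right)} = \left(2 + p\right) \left(-5 + 2\right) = \left(2 + p\right) \left(-3\right) = -6 - 3 p$)
$H{\left(t,G \right)} = 5 - t$
$o{\left(5 \right)} H{\left(100,3 + 4 \cdot 2 \right)} + 360495 = \left(-6 - 15\right) \left(5 - 100\right) + 360495 = \left(-21\right) \left(-95\right) + 360495 = 1995 + 360495 = 362490$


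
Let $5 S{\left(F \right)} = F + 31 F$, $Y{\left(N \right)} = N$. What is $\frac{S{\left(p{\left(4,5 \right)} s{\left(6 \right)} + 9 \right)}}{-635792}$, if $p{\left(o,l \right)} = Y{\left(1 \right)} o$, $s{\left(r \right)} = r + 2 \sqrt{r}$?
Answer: $- \frac{66}{198685} - \frac{16 \sqrt{6}}{198685} \approx -0.00052944$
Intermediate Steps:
$p{\left(o,l \right)} = o$ ($p{\left(o,l \right)} = 1 o = o$)
$S{\left(F \right)} = \frac{32 F}{5}$ ($S{\left(F \right)} = \frac{F + 31 F}{5} = \frac{32 F}{5}$)
$\frac{S{\left(p{\left(4,5 \right)} s{\left(6 \right)} + 9 \right)}}{-635792} = \frac{\frac{32}{5} \left(4 \left(6 + 2 \sqrt{6}\right) + 9\right)}{-635792} = \frac{32 \left(\left(24 + 8 \sqrt{6}\right) + 9\right)}{5} \left(- \frac{1}{635792}\right) = \frac{32 \left(33 + 8 \sqrt{6}\right)}{5} \left(- \frac{1}{635792}\right) = \left(\frac{1056}{5} + \frac{256 \sqrt{6}}{5}\right) \left(- \frac{1}{635792}\right) = - \frac{66}{198685} - \frac{16 \sqrt{6}}{198685}$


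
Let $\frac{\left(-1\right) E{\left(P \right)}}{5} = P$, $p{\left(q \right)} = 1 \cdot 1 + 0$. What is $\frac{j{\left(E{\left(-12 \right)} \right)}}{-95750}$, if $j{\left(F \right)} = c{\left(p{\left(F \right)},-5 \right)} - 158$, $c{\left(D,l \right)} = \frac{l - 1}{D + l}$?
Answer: $\frac{313}{191500} \approx 0.0016345$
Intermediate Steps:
$p{\left(q \right)} = 1$ ($p{\left(q \right)} = 1 + 0 = 1$)
$c{\left(D,l \right)} = \frac{-1 + l}{D + l}$
$E{\left(P \right)} = - 5 P$
$j{\left(F \right)} = - \frac{313}{2}$ ($j{\left(F \right)} = \frac{-1 - 5}{1 - 5} - 158 = \frac{1}{-4} \left(-6\right) - 158 = \left(- \frac{1}{4}\right) \left(-6\right) - 158 = \frac{3}{2} - 158 = - \frac{313}{2}$)
$\frac{j{\left(E{\left(-12 \right)} \right)}}{-95750} = - \frac{313}{2 \left(-95750\right)} = \left(- \frac{313}{2}\right) \left(- \frac{1}{95750}\right) = \frac{313}{191500}$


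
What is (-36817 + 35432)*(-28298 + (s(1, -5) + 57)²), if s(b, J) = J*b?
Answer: 35447690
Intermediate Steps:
(-36817 + 35432)*(-28298 + (s(1, -5) + 57)²) = (-36817 + 35432)*(-28298 + (-5*1 + 57)²) = -1385*(-28298 + (-5 + 57)²) = -1385*(-28298 + 52²) = -1385*(-28298 + 2704) = -1385*(-25594) = 35447690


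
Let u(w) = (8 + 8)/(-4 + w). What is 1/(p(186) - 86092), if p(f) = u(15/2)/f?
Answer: -651/56045876 ≈ -1.1615e-5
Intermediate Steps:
u(w) = 16/(-4 + w)
p(f) = 32/(7*f) (p(f) = (16/(-4 + 15/2))/f = (16/(7/2))/f = (16*(2/7))/f = 32/(7*f))
1/(p(186) - 86092) = 1/((32/7)/186 - 86092) = 1/((32/7)*(1/186) - 86092) = 1/(16/651 - 86092) = 1/(-56045876/651) = -651/56045876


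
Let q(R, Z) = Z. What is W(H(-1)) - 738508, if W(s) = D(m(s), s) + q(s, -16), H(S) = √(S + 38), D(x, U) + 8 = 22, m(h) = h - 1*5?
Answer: -738510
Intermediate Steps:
m(h) = -5 + h (m(h) = h - 5 = -5 + h)
D(x, U) = 14 (D(x, U) = -8 + 22 = 14)
H(S) = √(38 + S)
W(s) = -2 (W(s) = 14 - 16 = -2)
W(H(-1)) - 738508 = -2 - 738508 = -738510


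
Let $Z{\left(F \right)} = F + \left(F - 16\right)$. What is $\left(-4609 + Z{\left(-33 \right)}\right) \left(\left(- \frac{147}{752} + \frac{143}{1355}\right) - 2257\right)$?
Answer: $\frac{10788757574979}{1018960} \approx 1.0588 \cdot 10^{7}$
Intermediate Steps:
$Z{\left(F \right)} = -16 + 2 F$ ($Z{\left(F \right)} = F + \left(-16 + F\right) = -16 + 2 F$)
$\left(-4609 + Z{\left(-33 \right)}\right) \left(\left(- \frac{147}{752} + \frac{143}{1355}\right) - 2257\right) = \left(-4609 + \left(-16 + 2 \left(-33\right)\right)\right) \left(\left(- \frac{147}{752} + \frac{143}{1355}\right) - 2257\right) = \left(-4609 - 82\right) \left(\left(\left(-147\right) \frac{1}{752} + 143 \cdot \frac{1}{1355}\right) - 2257\right) = \left(-4609 - 82\right) \left(\left(- \frac{147}{752} + \frac{143}{1355}\right) - 2257\right) = - 4691 \left(- \frac{91649}{1018960} - 2257\right) = \left(-4691\right) \left(- \frac{2299884369}{1018960}\right) = \frac{10788757574979}{1018960}$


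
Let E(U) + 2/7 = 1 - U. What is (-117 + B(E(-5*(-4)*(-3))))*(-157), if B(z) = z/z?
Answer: 18212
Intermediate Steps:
E(U) = 5/7 - U (E(U) = -2/7 + (1 - U) = 5/7 - U)
B(z) = 1
(-117 + B(E(-5*(-4)*(-3))))*(-157) = (-117 + 1)*(-157) = -116*(-157) = 18212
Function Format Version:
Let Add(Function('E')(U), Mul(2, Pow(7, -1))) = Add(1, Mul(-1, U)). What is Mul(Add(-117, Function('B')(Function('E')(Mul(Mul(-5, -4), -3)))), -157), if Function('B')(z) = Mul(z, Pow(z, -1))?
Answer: 18212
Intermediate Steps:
Function('E')(U) = Add(Rational(5, 7), Mul(-1, U)) (Function('E')(U) = Add(Rational(-2, 7), Add(1, Mul(-1, U))) = Add(Rational(5, 7), Mul(-1, U)))
Function('B')(z) = 1
Mul(Add(-117, Function('B')(Function('E')(Mul(Mul(-5, -4), -3)))), -157) = Mul(Add(-117, 1), -157) = Mul(-116, -157) = 18212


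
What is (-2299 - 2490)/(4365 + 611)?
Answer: -4789/4976 ≈ -0.96242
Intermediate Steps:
(-2299 - 2490)/(4365 + 611) = -4789/4976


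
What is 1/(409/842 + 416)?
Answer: 842/350681 ≈ 0.0024010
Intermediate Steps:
1/(409/842 + 416) = 1/(350681/842) = 842/350681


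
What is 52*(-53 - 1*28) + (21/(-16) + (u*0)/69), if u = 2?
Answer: -67413/16 ≈ -4213.3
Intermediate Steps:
52*(-53 - 1*28) + (21/(-16) + (u*0)/69) = 52*(-53 - 1*28) + (21/(-16) + (2*0)/69) = 52*(-53 - 28) + (21*(-1/16) + 0*(1/69)) = 52*(-81) + (-21/16 + 0) = -4212 - 21/16 = -67413/16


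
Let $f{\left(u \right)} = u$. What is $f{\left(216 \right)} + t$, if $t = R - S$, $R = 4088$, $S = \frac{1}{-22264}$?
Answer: $\frac{95824257}{22264} \approx 4304.0$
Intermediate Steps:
$S = - \frac{1}{22264} \approx -4.4916 \cdot 10^{-5}$
$t = \frac{91015233}{22264}$ ($t = 4088 - - \frac{1}{22264} = 4088 + \frac{1}{22264} = \frac{91015233}{22264} \approx 4088.0$)
$f{\left(216 \right)} + t = 216 + \frac{91015233}{22264} = \frac{95824257}{22264}$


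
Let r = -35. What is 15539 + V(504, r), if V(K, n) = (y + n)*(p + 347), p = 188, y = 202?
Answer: 104884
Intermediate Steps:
V(K, n) = 108070 + 535*n (V(K, n) = (202 + n)*(188 + 347) = (202 + n)*535 = 108070 + 535*n)
15539 + V(504, r) = 15539 + (108070 + 535*(-35)) = 15539 + (108070 - 18725) = 15539 + 89345 = 104884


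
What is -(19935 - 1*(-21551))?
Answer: -41486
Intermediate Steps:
-(19935 - 1*(-21551)) = -(19935 + 21551) = -1*41486 = -41486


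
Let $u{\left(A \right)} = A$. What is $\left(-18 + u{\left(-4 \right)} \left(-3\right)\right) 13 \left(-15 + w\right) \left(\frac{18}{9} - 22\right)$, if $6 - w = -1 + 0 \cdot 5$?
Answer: $-12480$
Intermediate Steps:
$w = 7$ ($w = 6 - \left(-1 + 0 \cdot 5\right) = 6 - \left(-1 + 0\right) = 6 - -1 = 6 + 1 = 7$)
$\left(-18 + u{\left(-4 \right)} \left(-3\right)\right) 13 \left(-15 + w\right) \left(\frac{18}{9} - 22\right) = \left(-18 - -12\right) 13 \left(-15 + 7\right) \left(\frac{18}{9} - 22\right) = \left(-18 + 12\right) 13 \left(- 8 \left(18 \cdot \frac{1}{9} - 22\right)\right) = \left(-6\right) 13 \left(- 8 \left(2 - 22\right)\right) = - 78 \left(\left(-8\right) \left(-20\right)\right) = \left(-78\right) 160 = -12480$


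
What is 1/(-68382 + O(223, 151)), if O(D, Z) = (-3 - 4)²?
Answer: -1/68333 ≈ -1.4634e-5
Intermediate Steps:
O(D, Z) = 49 (O(D, Z) = (-7)² = 49)
1/(-68382 + O(223, 151)) = 1/(-68382 + 49) = 1/(-68333) = -1/68333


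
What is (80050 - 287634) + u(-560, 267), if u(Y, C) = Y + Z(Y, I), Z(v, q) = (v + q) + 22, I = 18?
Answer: -208664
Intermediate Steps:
Z(v, q) = 22 + q + v (Z(v, q) = (q + v) + 22 = 22 + q + v)
u(Y, C) = 40 + 2*Y (u(Y, C) = Y + (22 + 18 + Y) = Y + (40 + Y) = 40 + 2*Y)
(80050 - 287634) + u(-560, 267) = (80050 - 287634) + (40 + 2*(-560)) = -207584 + (40 - 1120) = -207584 - 1080 = -208664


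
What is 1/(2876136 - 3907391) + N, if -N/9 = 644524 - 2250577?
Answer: 14906251678634/1031255 ≈ 1.4454e+7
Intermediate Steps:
N = 14454477 (N = -9*(644524 - 2250577) = -9*(-1606053) = 14454477)
1/(2876136 - 3907391) + N = 1/(2876136 - 3907391) + 14454477 = 1/(-1031255) + 14454477 = -1/1031255 + 14454477 = 14906251678634/1031255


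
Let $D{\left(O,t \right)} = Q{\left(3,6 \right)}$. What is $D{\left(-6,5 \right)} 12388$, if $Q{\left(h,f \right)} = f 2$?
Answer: $148656$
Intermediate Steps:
$Q{\left(h,f \right)} = 2 f$
$D{\left(O,t \right)} = 12$ ($D{\left(O,t \right)} = 2 \cdot 6 = 12$)
$D{\left(-6,5 \right)} 12388 = 12 \cdot 12388 = 148656$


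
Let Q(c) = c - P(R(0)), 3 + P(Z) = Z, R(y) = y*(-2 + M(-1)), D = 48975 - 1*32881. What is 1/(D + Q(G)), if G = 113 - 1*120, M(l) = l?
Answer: 1/16090 ≈ 6.2150e-5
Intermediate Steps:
D = 16094 (D = 48975 - 32881 = 16094)
R(y) = -3*y (R(y) = y*(-2 - 1) = y*(-3) = -3*y)
G = -7 (G = 113 - 120 = -7)
P(Z) = -3 + Z
Q(c) = 3 + c (Q(c) = c - (-3 - 3*0) = c - (-3 + 0) = c - 1*(-3) = c + 3 = 3 + c)
1/(D + Q(G)) = 1/(16094 + (3 - 7)) = 1/(16094 - 4) = 1/16090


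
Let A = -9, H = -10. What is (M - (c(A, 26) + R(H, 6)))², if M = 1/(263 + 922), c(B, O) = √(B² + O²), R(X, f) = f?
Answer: 1113536206/1404225 + 14218*√757/1185 ≈ 1123.1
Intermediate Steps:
M = 1/1185 ≈ 0.00084388
(M - (c(A, 26) + R(H, 6)))² = (1/1185 - (√((-9)² + 26²) + 6))² = (1/1185 - (√(81 + 676) + 6))² = (1/1185 - (√757 + 6))² = (1/1185 - (6 + √757))² = (1/1185 + (-6 - √757))² = (-7109/1185 - √757)²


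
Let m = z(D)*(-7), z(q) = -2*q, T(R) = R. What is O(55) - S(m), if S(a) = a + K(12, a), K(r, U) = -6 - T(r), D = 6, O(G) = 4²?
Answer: -50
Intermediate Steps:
O(G) = 16
K(r, U) = -6 - r
m = 84 (m = -2*6*(-7) = -12*(-7) = 84)
S(a) = -18 + a (S(a) = a + (-6 - 1*12) = a + (-6 - 12) = a - 18 = -18 + a)
O(55) - S(m) = 16 - (-18 + 84) = 16 - 1*66 = 16 - 66 = -50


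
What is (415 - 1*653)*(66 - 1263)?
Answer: 284886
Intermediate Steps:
(415 - 1*653)*(66 - 1263) = (415 - 653)*(-1197) = -238*(-1197) = 284886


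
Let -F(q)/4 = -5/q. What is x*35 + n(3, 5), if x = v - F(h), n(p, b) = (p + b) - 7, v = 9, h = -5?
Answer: 456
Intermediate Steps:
F(q) = 20/q (F(q) = -(-20)/q = 20/q)
n(p, b) = -7 + b + p (n(p, b) = (b + p) - 7 = -7 + b + p)
x = 13 (x = 9 - 20/(-5) = 9 - 20*(-1)/5 = 9 - 1*(-4) = 9 + 4 = 13)
x*35 + n(3, 5) = 13*35 + (-7 + 5 + 3) = 455 + 1 = 456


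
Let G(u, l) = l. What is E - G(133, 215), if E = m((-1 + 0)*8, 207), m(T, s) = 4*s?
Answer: 613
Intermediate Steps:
E = 828 (E = 4*207 = 828)
E - G(133, 215) = 828 - 1*215 = 828 - 215 = 613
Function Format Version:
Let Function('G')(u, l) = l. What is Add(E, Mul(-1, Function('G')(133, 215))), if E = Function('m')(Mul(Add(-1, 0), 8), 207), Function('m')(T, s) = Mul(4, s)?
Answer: 613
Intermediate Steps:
E = 828 (E = Mul(4, 207) = 828)
Add(E, Mul(-1, Function('G')(133, 215))) = Add(828, Mul(-1, 215)) = Add(828, -215) = 613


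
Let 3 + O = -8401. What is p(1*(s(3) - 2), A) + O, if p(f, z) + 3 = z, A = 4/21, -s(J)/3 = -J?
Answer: -176543/21 ≈ -8406.8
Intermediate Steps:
O = -8404 (O = -3 - 8401 = -8404)
s(J) = 3*J (s(J) = -(-3)*J = 3*J)
A = 4/21 (A = 4*(1/21) = 4/21 ≈ 0.19048)
p(f, z) = -3 + z
p(1*(s(3) - 2), A) + O = (-3 + 4/21) - 8404 = -59/21 - 8404 = -176543/21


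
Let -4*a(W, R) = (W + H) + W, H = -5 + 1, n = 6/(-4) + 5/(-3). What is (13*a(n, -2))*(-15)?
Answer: -2015/4 ≈ -503.75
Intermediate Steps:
n = -19/6 (n = 6*(-1/4) + 5*(-1/3) = -3/2 - 5/3 = -19/6 ≈ -3.1667)
H = -4
a(W, R) = 1 - W/2 (a(W, R) = -((W - 4) + W)/4 = -((-4 + W) + W)/4 = -(-4 + 2*W)/4 = 1 - W/2)
(13*a(n, -2))*(-15) = (13*(1 - 1/2*(-19/6)))*(-15) = (13*(1 + 19/12))*(-15) = (13*(31/12))*(-15) = (403/12)*(-15) = -2015/4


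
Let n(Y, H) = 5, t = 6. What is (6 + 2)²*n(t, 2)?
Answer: 320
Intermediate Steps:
(6 + 2)²*n(t, 2) = (6 + 2)²*5 = 8²*5 = 64*5 = 320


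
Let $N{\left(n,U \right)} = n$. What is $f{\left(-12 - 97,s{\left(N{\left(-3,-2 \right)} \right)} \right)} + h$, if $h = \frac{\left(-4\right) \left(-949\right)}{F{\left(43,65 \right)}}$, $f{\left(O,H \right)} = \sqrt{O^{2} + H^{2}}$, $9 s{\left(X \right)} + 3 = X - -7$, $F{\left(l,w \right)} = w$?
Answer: $\frac{292}{5} + \frac{\sqrt{962362}}{9} \approx 167.4$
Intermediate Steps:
$s{\left(X \right)} = \frac{4}{9} + \frac{X}{9}$ ($s{\left(X \right)} = - \frac{1}{3} + \frac{X - -7}{9} = - \frac{1}{3} + \frac{X + 7}{9} = - \frac{1}{3} + \frac{7 + X}{9} = - \frac{1}{3} + \left(\frac{7}{9} + \frac{X}{9}\right) = \frac{4}{9} + \frac{X}{9}$)
$f{\left(O,H \right)} = \sqrt{H^{2} + O^{2}}$
$h = \frac{292}{5}$ ($h = \frac{\left(-4\right) \left(-949\right)}{65} = 3796 \cdot \frac{1}{65} = \frac{292}{5} \approx 58.4$)
$f{\left(-12 - 97,s{\left(N{\left(-3,-2 \right)} \right)} \right)} + h = \sqrt{\left(\frac{4}{9} + \frac{1}{9} \left(-3\right)\right)^{2} + \left(-12 - 97\right)^{2}} + \frac{292}{5} = \sqrt{\left(\frac{4}{9} - \frac{1}{3}\right)^{2} + \left(-12 - 97\right)^{2}} + \frac{292}{5} = \sqrt{\left(\frac{1}{9}\right)^{2} + \left(-109\right)^{2}} + \frac{292}{5} = \sqrt{\frac{1}{81} + 11881} + \frac{292}{5} = \sqrt{\frac{962362}{81}} + \frac{292}{5} = \frac{\sqrt{962362}}{9} + \frac{292}{5} = \frac{292}{5} + \frac{\sqrt{962362}}{9}$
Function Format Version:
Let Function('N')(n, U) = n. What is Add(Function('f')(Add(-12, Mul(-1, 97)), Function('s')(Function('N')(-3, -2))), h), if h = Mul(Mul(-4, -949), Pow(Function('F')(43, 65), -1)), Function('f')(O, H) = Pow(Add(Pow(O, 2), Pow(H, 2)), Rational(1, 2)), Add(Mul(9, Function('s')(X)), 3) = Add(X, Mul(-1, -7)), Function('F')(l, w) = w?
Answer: Add(Rational(292, 5), Mul(Rational(1, 9), Pow(962362, Rational(1, 2)))) ≈ 167.40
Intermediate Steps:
Function('s')(X) = Add(Rational(4, 9), Mul(Rational(1, 9), X)) (Function('s')(X) = Add(Rational(-1, 3), Mul(Rational(1, 9), Add(X, Mul(-1, -7)))) = Add(Rational(-1, 3), Mul(Rational(1, 9), Add(X, 7))) = Add(Rational(-1, 3), Mul(Rational(1, 9), Add(7, X))) = Add(Rational(-1, 3), Add(Rational(7, 9), Mul(Rational(1, 9), X))) = Add(Rational(4, 9), Mul(Rational(1, 9), X)))
Function('f')(O, H) = Pow(Add(Pow(H, 2), Pow(O, 2)), Rational(1, 2))
h = Rational(292, 5) (h = Mul(Mul(-4, -949), Pow(65, -1)) = Mul(3796, Rational(1, 65)) = Rational(292, 5) ≈ 58.400)
Add(Function('f')(Add(-12, Mul(-1, 97)), Function('s')(Function('N')(-3, -2))), h) = Add(Pow(Add(Pow(Add(Rational(4, 9), Mul(Rational(1, 9), -3)), 2), Pow(Add(-12, Mul(-1, 97)), 2)), Rational(1, 2)), Rational(292, 5)) = Add(Pow(Add(Pow(Add(Rational(4, 9), Rational(-1, 3)), 2), Pow(Add(-12, -97), 2)), Rational(1, 2)), Rational(292, 5)) = Add(Pow(Add(Pow(Rational(1, 9), 2), Pow(-109, 2)), Rational(1, 2)), Rational(292, 5)) = Add(Pow(Add(Rational(1, 81), 11881), Rational(1, 2)), Rational(292, 5)) = Add(Pow(Rational(962362, 81), Rational(1, 2)), Rational(292, 5)) = Add(Mul(Rational(1, 9), Pow(962362, Rational(1, 2))), Rational(292, 5)) = Add(Rational(292, 5), Mul(Rational(1, 9), Pow(962362, Rational(1, 2))))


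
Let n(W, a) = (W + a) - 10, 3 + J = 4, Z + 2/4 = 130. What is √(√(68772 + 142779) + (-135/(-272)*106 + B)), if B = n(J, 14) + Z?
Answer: √(865198 + 4624*√211551)/68 ≈ 25.437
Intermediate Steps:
Z = 259/2 (Z = -½ + 130 = 259/2 ≈ 129.50)
J = 1 (J = -3 + 4 = 1)
n(W, a) = -10 + W + a
B = 269/2 (B = (-10 + 1 + 14) + 259/2 = 5 + 259/2 = 269/2 ≈ 134.50)
√(√(68772 + 142779) + (-135/(-272)*106 + B)) = √(√(68772 + 142779) + (-135/(-272)*106 + 269/2)) = √(√211551 + (-135*(-1/272)*106 + 269/2)) = √(√211551 + ((135/272)*106 + 269/2)) = √(√211551 + (7155/136 + 269/2)) = √(√211551 + 25447/136) = √(25447/136 + √211551)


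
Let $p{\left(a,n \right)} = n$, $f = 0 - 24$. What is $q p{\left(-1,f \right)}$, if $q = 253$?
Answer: $-6072$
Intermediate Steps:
$f = -24$ ($f = 0 - 24 = -24$)
$q p{\left(-1,f \right)} = 253 \left(-24\right) = -6072$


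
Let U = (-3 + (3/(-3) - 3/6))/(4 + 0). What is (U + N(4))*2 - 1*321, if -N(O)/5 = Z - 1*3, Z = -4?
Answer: -1013/4 ≈ -253.25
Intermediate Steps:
N(O) = 35 (N(O) = -5*(-4 - 1*3) = -5*(-4 - 3) = -5*(-7) = 35)
U = -9/8 (U = (-3 + (3*(-1/3) - 3*1/6))/4 = (-3 + (-1 - 1/2))*(1/4) = (-3 - 3/2)*(1/4) = -9/2*1/4 = -9/8 ≈ -1.1250)
(U + N(4))*2 - 1*321 = (-9/8 + 35)*2 - 1*321 = (271/8)*2 - 321 = 271/4 - 321 = -1013/4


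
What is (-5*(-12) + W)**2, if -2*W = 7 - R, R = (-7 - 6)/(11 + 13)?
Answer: 7284601/2304 ≈ 3161.7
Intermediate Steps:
R = -13/24 ≈ -0.54167
W = -181/48 (W = -(7 - 1*(-13/24))/2 = -(7 + 13/24)/2 = -1/2*181/24 = -181/48 ≈ -3.7708)
(-5*(-12) + W)**2 = (-5*(-12) - 181/48)**2 = (60 - 181/48)**2 = (2699/48)**2 = 7284601/2304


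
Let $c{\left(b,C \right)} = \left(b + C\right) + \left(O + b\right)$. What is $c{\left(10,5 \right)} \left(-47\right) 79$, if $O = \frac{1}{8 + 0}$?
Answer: $- \frac{746313}{8} \approx -93289.0$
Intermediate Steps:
$O = \frac{1}{8} \approx 0.125$
$c{\left(b,C \right)} = \frac{1}{8} + C + 2 b$ ($c{\left(b,C \right)} = \left(b + C\right) + \left(\frac{1}{8} + b\right) = \left(C + b\right) + \left(\frac{1}{8} + b\right) = \frac{1}{8} + C + 2 b$)
$c{\left(10,5 \right)} \left(-47\right) 79 = \left(\frac{1}{8} + 5 + 2 \cdot 10\right) \left(-47\right) 79 = \left(\frac{1}{8} + 5 + 20\right) \left(-47\right) 79 = \frac{201}{8} \left(-47\right) 79 = \left(- \frac{9447}{8}\right) 79 = - \frac{746313}{8}$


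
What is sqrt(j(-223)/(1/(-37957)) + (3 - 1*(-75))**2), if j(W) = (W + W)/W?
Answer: I*sqrt(69830) ≈ 264.25*I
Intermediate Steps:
j(W) = 2 (j(W) = (2*W)/W = 2)
sqrt(j(-223)/(1/(-37957)) + (3 - 1*(-75))**2) = sqrt(2/(1/(-37957)) + (3 - 1*(-75))**2) = sqrt(2/(-1/37957) + (3 + 75)**2) = sqrt(2*(-37957) + 78**2) = sqrt(-75914 + 6084) = sqrt(-69830) = I*sqrt(69830)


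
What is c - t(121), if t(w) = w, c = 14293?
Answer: 14172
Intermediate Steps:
c - t(121) = 14293 - 1*121 = 14293 - 121 = 14172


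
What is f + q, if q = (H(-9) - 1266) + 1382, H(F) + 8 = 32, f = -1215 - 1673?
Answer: -2748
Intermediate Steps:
f = -2888
H(F) = 24 (H(F) = -8 + 32 = 24)
q = 140 (q = (24 - 1266) + 1382 = -1242 + 1382 = 140)
f + q = -2888 + 140 = -2748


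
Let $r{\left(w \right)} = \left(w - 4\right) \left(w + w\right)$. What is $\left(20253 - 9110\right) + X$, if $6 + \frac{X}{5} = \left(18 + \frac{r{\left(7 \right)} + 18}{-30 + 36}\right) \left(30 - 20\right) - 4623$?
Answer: $-10602$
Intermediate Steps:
$r{\left(w \right)} = 2 w \left(-4 + w\right)$ ($r{\left(w \right)} = \left(-4 + w\right) 2 w = 2 w \left(-4 + w\right)$)
$X = -21745$ ($X = -30 + 5 \left(\left(18 + \frac{2 \cdot 7 \left(-4 + 7\right) + 18}{-30 + 36}\right) \left(30 - 20\right) - 4623\right) = -30 + 5 \left(\left(18 + \frac{2 \cdot 7 \cdot 3 + 18}{6}\right) 10 - 4623\right) = -30 + 5 \left(\left(18 + \left(42 + 18\right) \frac{1}{6}\right) 10 - 4623\right) = -30 + 5 \left(\left(18 + 60 \cdot \frac{1}{6}\right) 10 - 4623\right) = -30 + 5 \left(\left(18 + 10\right) 10 - 4623\right) = -30 + 5 \left(28 \cdot 10 - 4623\right) = -30 + 5 \left(280 - 4623\right) = -30 + 5 \left(-4343\right) = -30 - 21715 = -21745$)
$\left(20253 - 9110\right) + X = \left(20253 - 9110\right) - 21745 = 11143 - 21745 = -10602$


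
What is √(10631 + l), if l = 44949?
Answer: 2*√13895 ≈ 235.75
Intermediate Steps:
√(10631 + l) = √(10631 + 44949) = √55580 = 2*√13895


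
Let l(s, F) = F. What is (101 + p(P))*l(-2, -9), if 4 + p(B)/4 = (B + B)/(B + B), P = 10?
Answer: -801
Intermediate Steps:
p(B) = -12 (p(B) = -16 + 4*((B + B)/(B + B)) = -16 + 4*((2*B)/((2*B))) = -16 + 4*((2*B)*(1/(2*B))) = -16 + 4*1 = -16 + 4 = -12)
(101 + p(P))*l(-2, -9) = (101 - 12)*(-9) = 89*(-9) = -801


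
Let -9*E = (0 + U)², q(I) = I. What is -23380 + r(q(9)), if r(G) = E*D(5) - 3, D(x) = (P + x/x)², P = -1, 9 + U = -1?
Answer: -23383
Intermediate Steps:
U = -10 (U = -9 - 1 = -10)
E = -100/9 (E = -(0 - 10)²/9 = -⅑*(-10)² = -⅑*100 = -100/9 ≈ -11.111)
D(x) = 0 (D(x) = (-1 + x/x)² = (-1 + 1)² = 0² = 0)
r(G) = -3 (r(G) = -100/9*0 - 3 = 0 - 3 = -3)
-23380 + r(q(9)) = -23380 - 3 = -23383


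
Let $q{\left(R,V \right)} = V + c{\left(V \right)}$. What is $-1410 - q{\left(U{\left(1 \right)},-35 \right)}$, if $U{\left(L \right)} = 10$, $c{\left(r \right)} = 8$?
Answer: $-1383$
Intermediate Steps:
$q{\left(R,V \right)} = 8 + V$ ($q{\left(R,V \right)} = V + 8 = 8 + V$)
$-1410 - q{\left(U{\left(1 \right)},-35 \right)} = -1410 - \left(8 - 35\right) = -1410 - -27 = -1410 + 27 = -1383$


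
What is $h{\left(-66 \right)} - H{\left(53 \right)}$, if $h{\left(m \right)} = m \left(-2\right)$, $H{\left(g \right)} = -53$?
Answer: $185$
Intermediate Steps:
$h{\left(m \right)} = - 2 m$
$h{\left(-66 \right)} - H{\left(53 \right)} = \left(-2\right) \left(-66\right) - -53 = 132 + 53 = 185$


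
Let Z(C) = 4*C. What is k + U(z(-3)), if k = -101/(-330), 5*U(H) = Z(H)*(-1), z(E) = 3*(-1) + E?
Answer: 337/66 ≈ 5.1061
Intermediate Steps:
z(E) = -3 + E
U(H) = -4*H/5 (U(H) = ((4*H)*(-1))/5 = (-4*H)/5 = -4*H/5)
k = 101/330 (k = -101*(-1/330) = 101/330 ≈ 0.30606)
k + U(z(-3)) = 101/330 - 4*(-3 - 3)/5 = 101/330 - ⅘*(-6) = 101/330 + 24/5 = 337/66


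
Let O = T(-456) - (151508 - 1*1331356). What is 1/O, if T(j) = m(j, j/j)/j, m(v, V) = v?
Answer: 1/1179849 ≈ 8.4757e-7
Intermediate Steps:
T(j) = 1 (T(j) = j/j = 1)
O = 1179849 (O = 1 - (151508 - 1*1331356) = 1 - (151508 - 1331356) = 1 - 1*(-1179848) = 1 + 1179848 = 1179849)
1/O = 1/1179849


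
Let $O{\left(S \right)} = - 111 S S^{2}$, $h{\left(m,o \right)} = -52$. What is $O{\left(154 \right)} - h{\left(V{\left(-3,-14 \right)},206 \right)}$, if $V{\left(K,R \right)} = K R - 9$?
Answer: $-405401252$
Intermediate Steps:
$V{\left(K,R \right)} = -9 + K R$
$O{\left(S \right)} = - 111 S^{3}$
$O{\left(154 \right)} - h{\left(V{\left(-3,-14 \right)},206 \right)} = - 111 \cdot 154^{3} - -52 = \left(-111\right) 3652264 + 52 = -405401304 + 52 = -405401252$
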